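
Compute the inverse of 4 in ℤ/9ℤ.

7

gcd(9, 4) = 1  (9 = 2×4 + 1, 4 = 4×1).
Back-substituting, 4×(-2) + 9×(1) = 1.
So 4×-2 ≡ 1 (mod 9), and -2 mod 9 = 7.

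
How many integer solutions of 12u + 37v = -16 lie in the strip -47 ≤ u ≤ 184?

gcd(37, 12) = 1  (37 = 3×12 + 1, 12 = 12×1).
Back-substituting, 12×(-3) + 37×(1) = 1.
Scale by -16: particular solution (48, -16); reduce u mod 37: (11, -4).
General solution: u = 11 + 37t, v = -4 - 12t for integer t.
-47 ≤ 11 + 37t ≤ 184 gives t ∈ [-1, 4], which is 6 values.

6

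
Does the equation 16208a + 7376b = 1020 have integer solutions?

no

gcd(16208, 7376) = 16.
16 does not divide 1020 (remainder 12), so no integer solutions.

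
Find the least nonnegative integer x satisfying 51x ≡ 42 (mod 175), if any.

gcd(175, 51) = 1.
1 divides 42, so solutions exist.
By Bézout, 51·(-24) + 175·(7) = 1.
So 51·(-24) ≡ 1 (mod 175); multiply by 42: x ≡ -1008 (mod 175).
Smallest nonnegative: x = -1008 mod 175 = 42.

42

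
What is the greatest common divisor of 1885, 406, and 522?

gcd(1885, 406) = 29.
gcd(29, 522) = 29.

29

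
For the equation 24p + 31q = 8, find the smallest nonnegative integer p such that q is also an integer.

21

gcd(31, 24):
  31 = 1·24 + 7
  24 = 3·7 + 3
  7 = 2·3 + 1
  3 = 3·1
so gcd(31, 24) = 1.
1 divides 8, so solutions exist.
Back-substitute for Bézout coefficients:
  1 = 7 - 2·3
  ... = 24·(-9) + 31·(7)
Scale by 8/1 = 8: (p₀, q₀) = (-72, 56).
General solution: p = -72 + 31t, q = 56 - 24t for integer t.
p ≥ 0: smallest is -72 mod 31 = 21 (at t = 3), with q = -16.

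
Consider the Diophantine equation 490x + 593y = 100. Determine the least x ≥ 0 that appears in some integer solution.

gcd(593, 490):
  593 = 1*490 + 103
  490 = 4*103 + 78
  103 = 1*78 + 25
  78 = 3*25 + 3
  25 = 8*3 + 1
  3 = 3*1
so gcd(593, 490) = 1.
1 divides 100, so solutions exist.
Back-substitute for Bézout coefficients:
  1 = 25 - 8*3
  ... = 490*(-190) + 593*(157)
Scale by 100/1 = 100: (x₀, y₀) = (-19000, 15700).
General solution: x = -19000 + 593t, y = 15700 - 490t for integer t.
x ≥ 0: smallest is -19000 mod 593 = 569 (at t = 33), with y = -470.

569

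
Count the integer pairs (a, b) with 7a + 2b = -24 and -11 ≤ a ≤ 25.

gcd(7, 2) = 1.
By Bézout, 7×(1) + 2×(-3) = 1.
Particular solution: (0, -12).
General solution: a = 0 + 2t, b = -12 - 7t for integer t.
-11 ≤ 0 + 2t ≤ 25 gives t ∈ [-5, 12], which is 18 values.

18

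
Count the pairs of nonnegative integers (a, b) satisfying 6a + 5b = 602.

gcd(6, 5):
  6 = 1·5 + 1
  5 = 5·1
so gcd(6, 5) = 1.
Back-substitute for Bézout coefficients:
  1 = 6 - 1·5
  ... = 6·(1) + 5·(-1)
Scale by 602: one solution is (602, -602). Reduce a mod 5: (2, 118).
General: a = 2 + 5t, b = 118 - 6t.
a ≥ 0 ⇒ t ≥ 0; b ≥ 0 ⇒ t ≤ 19. So t ∈ [0, 19]: 20 solutions.

20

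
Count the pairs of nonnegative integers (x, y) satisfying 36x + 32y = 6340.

22

gcd(36, 32) = 4.
By Bézout, 36*(1) + 32*(-1) = 4.
One solution: (1, 197).
General: x = 1 + 8t, y = 197 - 9t.
x ≥ 0 ⇒ t ≥ 0; y ≥ 0 ⇒ t ≤ 21. So t ∈ [0, 21]: 22 solutions.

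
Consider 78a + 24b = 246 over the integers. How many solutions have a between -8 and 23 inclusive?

8

gcd(78, 24) = 6.
By Bézout, 78·(1) + 24·(-3) = 6.
Particular solution: (1, 7).
General solution: a = 1 + 4t, b = 7 - 13t for integer t.
-8 ≤ 1 + 4t ≤ 23 gives t ∈ [-2, 5], which is 8 values.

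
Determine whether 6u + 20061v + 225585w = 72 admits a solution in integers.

gcd(20061, 6):
  20061 = 3343·6 + 3
  6 = 2·3
so gcd(20061, 6) = 3.
gcd(3, 225585) = 3.
3 divides 72, so integer solutions exist.

yes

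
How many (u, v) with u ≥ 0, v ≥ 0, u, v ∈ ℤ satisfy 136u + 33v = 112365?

gcd(136, 33) = 1  (136 = 4*33 + 4, 33 = 8*4 + 1, 4 = 4*1).
Back-substituting, 136*(-8) + 33*(33) = 1.
Scale by 112365: one solution is (-898920, 3708045). Reduce u mod 33: (0, 3405).
General: u = 0 + 33t, v = 3405 - 136t.
u ≥ 0 ⇒ t ≥ 0; v ≥ 0 ⇒ t ≤ 25. So t ∈ [0, 25]: 26 solutions.

26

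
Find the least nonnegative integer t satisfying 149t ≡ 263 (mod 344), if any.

gcd(344, 149):
  344 = 2*149 + 46
  149 = 3*46 + 11
  46 = 4*11 + 2
  11 = 5*2 + 1
  2 = 2*1
so gcd(344, 149) = 1.
1 divides 263, so solutions exist.
Back-substitute for Bézout coefficients:
  1 = 11 - 5*2
  ... = 149*(157) + 344*(-68)
So 149*(157) ≡ 1 (mod 344); multiply by 263: t ≡ 41291 (mod 344).
Smallest nonnegative: t = 41291 mod 344 = 11.

11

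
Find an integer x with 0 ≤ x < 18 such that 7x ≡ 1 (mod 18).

gcd(18, 7) = 1.
By Bézout, 7*(-5) + 18*(2) = 1.
So 7*-5 ≡ 1 (mod 18), and -5 mod 18 = 13.

13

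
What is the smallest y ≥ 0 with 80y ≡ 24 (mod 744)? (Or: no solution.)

gcd(744, 80) = 8.
8 divides 24, so solutions exist.
By Bézout, 80×(28) + 744×(-3) = 8.
So 80×(28) ≡ 8 (mod 744); multiply by 3: y ≡ 84 (mod 93).
Smallest nonnegative: y = 84 mod 93 = 84.

84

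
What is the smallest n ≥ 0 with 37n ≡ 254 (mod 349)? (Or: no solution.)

337

gcd(349, 37):
  349 = 9·37 + 16
  37 = 2·16 + 5
  16 = 3·5 + 1
  5 = 5·1
so gcd(349, 37) = 1.
1 divides 254, so solutions exist.
Back-substitute for Bézout coefficients:
  1 = 16 - 3·5
  ... = 37·(-66) + 349·(7)
So 37·(-66) ≡ 1 (mod 349); multiply by 254: n ≡ -16764 (mod 349).
Smallest nonnegative: n = -16764 mod 349 = 337.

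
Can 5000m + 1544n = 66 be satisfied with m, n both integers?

no

gcd(5000, 1544):
  5000 = 3×1544 + 368
  1544 = 4×368 + 72
  368 = 5×72 + 8
  72 = 9×8
so gcd(5000, 1544) = 8.
8 does not divide 66 (remainder 2), so no integer solutions.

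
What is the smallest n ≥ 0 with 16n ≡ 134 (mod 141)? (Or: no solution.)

26

gcd(141, 16) = 1  (141 = 8×16 + 13, 16 = 1×13 + 3, 13 = 4×3 + 1, 3 = 3×1).
1 divides 134, so solutions exist.
Back-substituting, 16×(-44) + 141×(5) = 1.
So 16×(-44) ≡ 1 (mod 141); multiply by 134: n ≡ -5896 (mod 141).
Smallest nonnegative: n = -5896 mod 141 = 26.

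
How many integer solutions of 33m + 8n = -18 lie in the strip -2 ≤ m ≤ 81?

11

gcd(33, 8) = 1  (33 = 4*8 + 1, 8 = 8*1).
Back-substituting, 33*(1) + 8*(-4) = 1.
Scale by -18: particular solution (-18, 72); reduce m mod 8: (6, -27).
General solution: m = 6 + 8t, n = -27 - 33t for integer t.
-2 ≤ 6 + 8t ≤ 81 gives t ∈ [-1, 9], which is 11 values.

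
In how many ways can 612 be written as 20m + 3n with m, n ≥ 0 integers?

gcd(20, 3) = 1.
By Bézout, 20*(-1) + 3*(7) = 1.
One solution: (0, 204).
General: m = 0 + 3t, n = 204 - 20t.
m ≥ 0 ⇒ t ≥ 0; n ≥ 0 ⇒ t ≤ 10. So t ∈ [0, 10]: 11 solutions.

11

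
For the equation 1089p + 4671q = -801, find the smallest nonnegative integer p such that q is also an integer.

gcd(4671, 1089) = 9  (4671 = 4·1089 + 315, 1089 = 3·315 + 144, 315 = 2·144 + 27, 144 = 5·27 + 9, 27 = 3·9).
9 divides -801, so solutions exist.
Back-substituting, 1089·(163) + 4671·(-38) = 9.
Scale by -801/9 = -89: (p₀, q₀) = (-14507, 3382).
General solution: p = -14507 + 519t, q = 3382 - 121t for integer t.
p ≥ 0: smallest is -14507 mod 519 = 25 (at t = 28), with q = -6.

25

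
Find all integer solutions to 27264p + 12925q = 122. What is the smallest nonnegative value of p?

8373

gcd(27264, 12925) = 1.
1 divides 122, so solutions exist.
By Bézout, 27264×(1234) + 12925×(-2603) = 1.
Scale by 122/1 = 122: (p₀, q₀) = (150548, -317566).
General solution: p = 150548 + 12925t, q = -317566 - 27264t for integer t.
p ≥ 0: smallest is 150548 mod 12925 = 8373 (at t = -11), with q = -17662.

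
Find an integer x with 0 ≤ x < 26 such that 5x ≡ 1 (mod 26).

gcd(26, 5) = 1.
By Bézout, 5*(-5) + 26*(1) = 1.
So 5*-5 ≡ 1 (mod 26), and -5 mod 26 = 21.

21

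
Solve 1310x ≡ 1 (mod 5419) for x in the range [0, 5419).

666

gcd(5419, 1310) = 1  (5419 = 4*1310 + 179, 1310 = 7*179 + 57, 179 = 3*57 + 8, 57 = 7*8 + 1, 8 = 8*1).
Back-substituting, 1310*(666) + 5419*(-161) = 1.
So 1310*666 ≡ 1 (mod 5419), and 666 mod 5419 = 666.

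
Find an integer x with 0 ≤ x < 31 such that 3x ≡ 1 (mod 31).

21

gcd(31, 3):
  31 = 10*3 + 1
  3 = 3*1
so gcd(31, 3) = 1.
Back-substitute for Bézout coefficients:
  1 = 31 - 10*3
  ... = 3*(-10) + 31*(1)
So 3*-10 ≡ 1 (mod 31), and -10 mod 31 = 21.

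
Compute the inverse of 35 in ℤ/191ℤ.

131

gcd(191, 35) = 1  (191 = 5·35 + 16, 35 = 2·16 + 3, 16 = 5·3 + 1, 3 = 3·1).
Back-substituting, 35·(-60) + 191·(11) = 1.
So 35·-60 ≡ 1 (mod 191), and -60 mod 191 = 131.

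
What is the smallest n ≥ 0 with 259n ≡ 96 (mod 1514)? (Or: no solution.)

gcd(1514, 259):
  1514 = 5×259 + 219
  259 = 1×219 + 40
  219 = 5×40 + 19
  40 = 2×19 + 2
  19 = 9×2 + 1
  2 = 2×1
so gcd(1514, 259) = 1.
1 divides 96, so solutions exist.
Back-substitute for Bézout coefficients:
  1 = 19 - 9×2
  ... = 259×(-719) + 1514×(123)
So 259×(-719) ≡ 1 (mod 1514); multiply by 96: n ≡ -69024 (mod 1514).
Smallest nonnegative: n = -69024 mod 1514 = 620.

620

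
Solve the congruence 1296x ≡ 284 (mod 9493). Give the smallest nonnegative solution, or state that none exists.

gcd(9493, 1296) = 1.
1 divides 284, so solutions exist.
By Bézout, 1296·(-1150) + 9493·(157) = 1.
So 1296·(-1150) ≡ 1 (mod 9493); multiply by 284: x ≡ -326600 (mod 9493).
Smallest nonnegative: x = -326600 mod 9493 = 5655.

5655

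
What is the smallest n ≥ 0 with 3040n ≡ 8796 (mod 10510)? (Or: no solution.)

gcd(10510, 3040) = 10.
10 does not divide 8796, so the congruence has no solution.

no solution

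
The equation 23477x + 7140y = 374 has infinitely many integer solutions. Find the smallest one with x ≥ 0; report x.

382

gcd(23477, 7140) = 17  (23477 = 3·7140 + 2057, 7140 = 3·2057 + 969, 2057 = 2·969 + 119, 969 = 8·119 + 17, 119 = 7·17).
17 divides 374, so solutions exist.
Back-substituting, 23477·(-59) + 7140·(194) = 17.
Scale by 374/17 = 22: (x₀, y₀) = (-1298, 4268).
General solution: x = -1298 + 420t, y = 4268 - 1381t for integer t.
x ≥ 0: smallest is -1298 mod 420 = 382 (at t = 4), with y = -1256.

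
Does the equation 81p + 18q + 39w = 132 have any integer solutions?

gcd(81, 18) = 9  (81 = 4·18 + 9, 18 = 2·9).
gcd(9, 39) = 3.
3 divides 132, so integer solutions exist.

yes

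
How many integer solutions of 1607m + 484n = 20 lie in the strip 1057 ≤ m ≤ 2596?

gcd(1607, 484):
  1607 = 3×484 + 155
  484 = 3×155 + 19
  155 = 8×19 + 3
  19 = 6×3 + 1
  3 = 3×1
so gcd(1607, 484) = 1.
Back-substitute for Bézout coefficients:
  1 = 19 - 6×3
  ... = 1607×(-153) + 484×(508)
Scale by 20: particular solution (-3060, 10160); reduce m mod 484: (328, -1089).
General solution: m = 328 + 484t, n = -1089 - 1607t for integer t.
1057 ≤ 328 + 484t ≤ 2596 gives t ∈ [2, 4], which is 3 values.

3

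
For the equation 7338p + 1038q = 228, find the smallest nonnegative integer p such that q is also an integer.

gcd(7338, 1038) = 6.
6 divides 228, so solutions exist.
By Bézout, 7338·(-72) + 1038·(509) = 6.
Scale by 228/6 = 38: (p₀, q₀) = (-2736, 19342).
General solution: p = -2736 + 173t, q = 19342 - 1223t for integer t.
p ≥ 0: smallest is -2736 mod 173 = 32 (at t = 16), with q = -226.

32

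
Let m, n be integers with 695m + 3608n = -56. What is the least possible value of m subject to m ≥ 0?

gcd(3608, 695) = 1.
1 divides -56, so solutions exist.
By Bézout, 695·(-841) + 3608·(162) = 1.
Scale by -56/1 = -56: (m₀, n₀) = (47096, -9072).
General solution: m = 47096 + 3608t, n = -9072 - 695t for integer t.
m ≥ 0: smallest is 47096 mod 3608 = 192 (at t = -13), with n = -37.

192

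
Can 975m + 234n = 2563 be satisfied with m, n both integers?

no

gcd(975, 234):
  975 = 4·234 + 39
  234 = 6·39
so gcd(975, 234) = 39.
39 does not divide 2563 (remainder 28), so no integer solutions.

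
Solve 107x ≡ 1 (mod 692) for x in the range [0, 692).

gcd(692, 107):
  692 = 6×107 + 50
  107 = 2×50 + 7
  50 = 7×7 + 1
  7 = 7×1
so gcd(692, 107) = 1.
Back-substitute for Bézout coefficients:
  1 = 50 - 7×7
  ... = 107×(-97) + 692×(15)
So 107×-97 ≡ 1 (mod 692), and -97 mod 692 = 595.

595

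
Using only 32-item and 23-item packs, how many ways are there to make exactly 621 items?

Need nonnegative integers with 32j + 23k = 621.
gcd(32, 23) = 1, and 32·(-5) + 23·(7) = 1.
So (j₀, k₀) = (-3105, 4347); general j = -3105 + 23t, k = 4347 - 32t.
j ≥ 0 ⇒ t ≥ 135; k ≥ 0 ⇒ t ≤ 135. That's 1 value of t.

1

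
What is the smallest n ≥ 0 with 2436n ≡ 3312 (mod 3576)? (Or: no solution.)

270

gcd(3576, 2436) = 12  (3576 = 1·2436 + 1140, 2436 = 2·1140 + 156, 1140 = 7·156 + 48, 156 = 3·48 + 12, 48 = 4·12).
12 divides 3312, so solutions exist.
Back-substituting, 2436·(69) + 3576·(-47) = 12.
So 2436·(69) ≡ 12 (mod 3576); multiply by 276: n ≡ 19044 (mod 298).
Smallest nonnegative: n = 19044 mod 298 = 270.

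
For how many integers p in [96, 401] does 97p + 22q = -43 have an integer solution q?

gcd(97, 22):
  97 = 4·22 + 9
  22 = 2·9 + 4
  9 = 2·4 + 1
  4 = 4·1
so gcd(97, 22) = 1.
Back-substitute for Bézout coefficients:
  1 = 9 - 2·4
  ... = 97·(5) + 22·(-22)
Scale by -43: particular solution (-215, 946); reduce p mod 22: (5, -24).
General solution: p = 5 + 22t, q = -24 - 97t for integer t.
96 ≤ 5 + 22t ≤ 401 gives t ∈ [5, 18], which is 14 values.

14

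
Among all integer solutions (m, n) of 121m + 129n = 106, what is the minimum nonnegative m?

gcd(129, 121):
  129 = 1×121 + 8
  121 = 15×8 + 1
  8 = 8×1
so gcd(129, 121) = 1.
1 divides 106, so solutions exist.
Back-substitute for Bézout coefficients:
  1 = 121 - 15×8
  ... = 121×(16) + 129×(-15)
Scale by 106/1 = 106: (m₀, n₀) = (1696, -1590).
General solution: m = 1696 + 129t, n = -1590 - 121t for integer t.
m ≥ 0: smallest is 1696 mod 129 = 19 (at t = -13), with n = -17.

19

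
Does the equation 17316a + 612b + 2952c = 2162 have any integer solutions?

gcd(17316, 612):
  17316 = 28*612 + 180
  612 = 3*180 + 72
  180 = 2*72 + 36
  72 = 2*36
so gcd(17316, 612) = 36.
gcd(36, 2952) = 36.
36 does not divide 2162 (remainder 2), so no integer solutions.

no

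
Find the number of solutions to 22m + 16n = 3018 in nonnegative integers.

gcd(22, 16) = 2.
By Bézout, 22×(3) + 16×(-4) = 2.
One solution: (7, 179).
General: m = 7 + 8t, n = 179 - 11t.
m ≥ 0 ⇒ t ≥ 0; n ≥ 0 ⇒ t ≤ 16. So t ∈ [0, 16]: 17 solutions.

17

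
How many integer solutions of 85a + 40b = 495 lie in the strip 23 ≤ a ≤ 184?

gcd(85, 40) = 5.
By Bézout, 85·(1) + 40·(-2) = 5.
Particular solution: (3, 6).
General solution: a = 3 + 8t, b = 6 - 17t for integer t.
23 ≤ 3 + 8t ≤ 184 gives t ∈ [3, 22], which is 20 values.

20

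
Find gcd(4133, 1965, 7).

1

gcd(4133, 1965) = 1  (4133 = 2×1965 + 203, 1965 = 9×203 + 138, 203 = 1×138 + 65, 138 = 2×65 + 8, 65 = 8×8 + 1, 8 = 8×1).
gcd(1, 7) = 1.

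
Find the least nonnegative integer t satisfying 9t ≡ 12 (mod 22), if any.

16

gcd(22, 9):
  22 = 2×9 + 4
  9 = 2×4 + 1
  4 = 4×1
so gcd(22, 9) = 1.
1 divides 12, so solutions exist.
Back-substitute for Bézout coefficients:
  1 = 9 - 2×4
  ... = 9×(5) + 22×(-2)
So 9×(5) ≡ 1 (mod 22); multiply by 12: t ≡ 60 (mod 22).
Smallest nonnegative: t = 60 mod 22 = 16.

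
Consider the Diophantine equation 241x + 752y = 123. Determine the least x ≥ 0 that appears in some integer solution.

gcd(752, 241) = 1  (752 = 3×241 + 29, 241 = 8×29 + 9, 29 = 3×9 + 2, 9 = 4×2 + 1, 2 = 2×1).
1 divides 123, so solutions exist.
Back-substituting, 241×(337) + 752×(-108) = 1.
Scale by 123/1 = 123: (x₀, y₀) = (41451, -13284).
General solution: x = 41451 + 752t, y = -13284 - 241t for integer t.
x ≥ 0: smallest is 41451 mod 752 = 91 (at t = -55), with y = -29.

91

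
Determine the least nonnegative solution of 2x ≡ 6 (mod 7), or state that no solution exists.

3

gcd(7, 2):
  7 = 3×2 + 1
  2 = 2×1
so gcd(7, 2) = 1.
1 divides 6, so solutions exist.
Back-substitute for Bézout coefficients:
  1 = 7 - 3×2
  ... = 2×(-3) + 7×(1)
So 2×(-3) ≡ 1 (mod 7); multiply by 6: x ≡ -18 (mod 7).
Smallest nonnegative: x = -18 mod 7 = 3.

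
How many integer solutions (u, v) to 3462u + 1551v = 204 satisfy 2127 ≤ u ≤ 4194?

4

gcd(3462, 1551) = 3.
By Bézout, 3462·(-56) + 1551·(125) = 3.
Particular solution: (328, -732).
General solution: u = 328 + 517t, v = -732 - 1154t for integer t.
2127 ≤ 328 + 517t ≤ 4194 gives t ∈ [4, 7], which is 4 values.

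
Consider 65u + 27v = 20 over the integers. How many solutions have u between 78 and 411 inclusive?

12

gcd(65, 27):
  65 = 2·27 + 11
  27 = 2·11 + 5
  11 = 2·5 + 1
  5 = 5·1
so gcd(65, 27) = 1.
Back-substitute for Bézout coefficients:
  1 = 11 - 2·5
  ... = 65·(5) + 27·(-12)
Scale by 20: particular solution (100, -240); reduce u mod 27: (19, -45).
General solution: u = 19 + 27t, v = -45 - 65t for integer t.
78 ≤ 19 + 27t ≤ 411 gives t ∈ [3, 14], which is 12 values.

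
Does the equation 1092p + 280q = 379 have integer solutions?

gcd(1092, 280) = 28  (1092 = 3×280 + 252, 280 = 1×252 + 28, 252 = 9×28).
28 does not divide 379 (remainder 15), so no integer solutions.

no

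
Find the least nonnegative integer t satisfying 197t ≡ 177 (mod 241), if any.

111

gcd(241, 197):
  241 = 1×197 + 44
  197 = 4×44 + 21
  44 = 2×21 + 2
  21 = 10×2 + 1
  2 = 2×1
so gcd(241, 197) = 1.
1 divides 177, so solutions exist.
Back-substitute for Bézout coefficients:
  1 = 21 - 10×2
  ... = 197×(115) + 241×(-94)
So 197×(115) ≡ 1 (mod 241); multiply by 177: t ≡ 20355 (mod 241).
Smallest nonnegative: t = 20355 mod 241 = 111.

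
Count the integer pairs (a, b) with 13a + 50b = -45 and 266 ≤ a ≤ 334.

gcd(50, 13) = 1.
By Bézout, 13×(-23) + 50×(6) = 1.
Particular solution: (35, -10).
General solution: a = 35 + 50t, b = -10 - 13t for integer t.
266 ≤ 35 + 50t ≤ 334 gives t ∈ [5, 5], which is 1 value.

1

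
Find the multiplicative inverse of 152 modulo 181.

gcd(181, 152) = 1.
By Bézout, 152·(-25) + 181·(21) = 1.
So 152·-25 ≡ 1 (mod 181), and -25 mod 181 = 156.

156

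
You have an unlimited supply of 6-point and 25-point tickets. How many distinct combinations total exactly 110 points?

Need nonnegative integers with 6j + 25k = 110.
gcd(6, 25) = 1, and 6·(-4) + 25·(1) = 1.
So (j₀, k₀) = (-440, 110); general j = -440 + 25t, k = 110 - 6t.
j ≥ 0 ⇒ t ≥ 18; k ≥ 0 ⇒ t ≤ 18. That's 1 value of t.

1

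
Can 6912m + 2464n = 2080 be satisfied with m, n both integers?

gcd(6912, 2464) = 32  (6912 = 2*2464 + 1984, 2464 = 1*1984 + 480, 1984 = 4*480 + 64, 480 = 7*64 + 32, 64 = 2*32).
32 divides 2080, so integer solutions exist.

yes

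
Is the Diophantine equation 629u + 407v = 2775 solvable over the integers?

yes

gcd(629, 407) = 37  (629 = 1·407 + 222, 407 = 1·222 + 185, 222 = 1·185 + 37, 185 = 5·37).
37 divides 2775, so integer solutions exist.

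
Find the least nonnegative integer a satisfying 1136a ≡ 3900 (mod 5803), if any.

gcd(5803, 1136):
  5803 = 5×1136 + 123
  1136 = 9×123 + 29
  123 = 4×29 + 7
  29 = 4×7 + 1
  7 = 7×1
so gcd(5803, 1136) = 1.
1 divides 3900, so solutions exist.
Back-substitute for Bézout coefficients:
  1 = 29 - 4×7
  ... = 1136×(802) + 5803×(-157)
So 1136×(802) ≡ 1 (mod 5803); multiply by 3900: a ≡ 3127800 (mod 5803).
Smallest nonnegative: a = 3127800 mod 5803 = 5786.

5786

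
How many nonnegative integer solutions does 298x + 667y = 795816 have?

4

gcd(667, 298):
  667 = 2×298 + 71
  298 = 4×71 + 14
  71 = 5×14 + 1
  14 = 14×1
so gcd(667, 298) = 1.
Back-substitute for Bézout coefficients:
  1 = 71 - 5×14
  ... = 298×(-47) + 667×(21)
Scale by 795816: one solution is (-37403352, 16712136). Reduce x mod 667: (7, 1190).
General: x = 7 + 667t, y = 1190 - 298t.
x ≥ 0 ⇒ t ≥ 0; y ≥ 0 ⇒ t ≤ 3. So t ∈ [0, 3]: 4 solutions.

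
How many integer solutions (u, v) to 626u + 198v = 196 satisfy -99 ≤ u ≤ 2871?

gcd(626, 198) = 2  (626 = 3*198 + 32, 198 = 6*32 + 6, 32 = 5*6 + 2, 6 = 3*2).
Back-substituting, 626*(31) + 198*(-98) = 2.
Scale by 98: particular solution (3038, -9604); reduce u mod 99: (68, -214).
General solution: u = 68 + 99t, v = -214 - 313t for integer t.
-99 ≤ 68 + 99t ≤ 2871 gives t ∈ [-1, 28], which is 30 values.

30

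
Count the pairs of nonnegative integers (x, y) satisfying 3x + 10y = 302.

gcd(10, 3) = 1  (10 = 3*3 + 1, 3 = 3*1).
Back-substituting, 3*(-3) + 10*(1) = 1.
Scale by 302: one solution is (-906, 302). Reduce x mod 10: (4, 29).
General: x = 4 + 10t, y = 29 - 3t.
x ≥ 0 ⇒ t ≥ 0; y ≥ 0 ⇒ t ≤ 9. So t ∈ [0, 9]: 10 solutions.

10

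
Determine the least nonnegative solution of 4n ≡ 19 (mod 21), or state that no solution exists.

gcd(21, 4) = 1  (21 = 5·4 + 1, 4 = 4·1).
1 divides 19, so solutions exist.
Back-substituting, 4·(-5) + 21·(1) = 1.
So 4·(-5) ≡ 1 (mod 21); multiply by 19: n ≡ -95 (mod 21).
Smallest nonnegative: n = -95 mod 21 = 10.

10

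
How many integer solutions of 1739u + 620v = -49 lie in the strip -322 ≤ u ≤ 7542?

12

gcd(1739, 620):
  1739 = 2*620 + 499
  620 = 1*499 + 121
  499 = 4*121 + 15
  121 = 8*15 + 1
  15 = 15*1
so gcd(1739, 620) = 1.
Back-substitute for Bézout coefficients:
  1 = 121 - 8*15
  ... = 1739*(-41) + 620*(115)
Scale by -49: particular solution (2009, -5635); reduce u mod 620: (149, -418).
General solution: u = 149 + 620t, v = -418 - 1739t for integer t.
-322 ≤ 149 + 620t ≤ 7542 gives t ∈ [0, 11], which is 12 values.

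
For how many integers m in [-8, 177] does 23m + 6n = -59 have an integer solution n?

31

gcd(23, 6):
  23 = 3*6 + 5
  6 = 1*5 + 1
  5 = 5*1
so gcd(23, 6) = 1.
Back-substitute for Bézout coefficients:
  1 = 6 - 1*5
  ... = 23*(-1) + 6*(4)
Scale by -59: particular solution (59, -236); reduce m mod 6: (5, -29).
General solution: m = 5 + 6t, n = -29 - 23t for integer t.
-8 ≤ 5 + 6t ≤ 177 gives t ∈ [-2, 28], which is 31 values.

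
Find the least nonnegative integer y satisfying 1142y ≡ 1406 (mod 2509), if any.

gcd(2509, 1142) = 1.
1 divides 1406, so solutions exist.
By Bézout, 1142·(591) + 2509·(-269) = 1.
So 1142·(591) ≡ 1 (mod 2509); multiply by 1406: y ≡ 830946 (mod 2509).
Smallest nonnegative: y = 830946 mod 2509 = 467.

467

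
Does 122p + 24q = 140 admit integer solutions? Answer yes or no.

gcd(122, 24):
  122 = 5·24 + 2
  24 = 12·2
so gcd(122, 24) = 2.
2 divides 140, so integer solutions exist.

yes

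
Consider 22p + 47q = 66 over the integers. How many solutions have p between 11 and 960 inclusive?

gcd(47, 22):
  47 = 2·22 + 3
  22 = 7·3 + 1
  3 = 3·1
so gcd(47, 22) = 1.
Back-substitute for Bézout coefficients:
  1 = 22 - 7·3
  ... = 22·(15) + 47·(-7)
Scale by 66: particular solution (990, -462); reduce p mod 47: (3, 0).
General solution: p = 3 + 47t, q = 0 - 22t for integer t.
11 ≤ 3 + 47t ≤ 960 gives t ∈ [1, 20], which is 20 values.

20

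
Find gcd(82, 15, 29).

gcd(82, 15):
  82 = 5×15 + 7
  15 = 2×7 + 1
  7 = 7×1
so gcd(82, 15) = 1.
gcd(1, 29) = 1.

1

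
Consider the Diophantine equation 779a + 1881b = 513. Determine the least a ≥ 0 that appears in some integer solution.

90

gcd(1881, 779):
  1881 = 2·779 + 323
  779 = 2·323 + 133
  323 = 2·133 + 57
  133 = 2·57 + 19
  57 = 3·19
so gcd(1881, 779) = 19.
19 divides 513, so solutions exist.
Back-substitute for Bézout coefficients:
  19 = 133 - 2·57
  ... = 779·(29) + 1881·(-12)
Scale by 513/19 = 27: (a₀, b₀) = (783, -324).
General solution: a = 783 + 99t, b = -324 - 41t for integer t.
a ≥ 0: smallest is 783 mod 99 = 90 (at t = -7), with b = -37.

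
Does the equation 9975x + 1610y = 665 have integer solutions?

yes

gcd(9975, 1610) = 35.
35 divides 665, so integer solutions exist.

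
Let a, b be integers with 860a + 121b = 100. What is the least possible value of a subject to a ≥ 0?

17

gcd(860, 121) = 1  (860 = 7*121 + 13, 121 = 9*13 + 4, 13 = 3*4 + 1, 4 = 4*1).
1 divides 100, so solutions exist.
Back-substituting, 860*(28) + 121*(-199) = 1.
Scale by 100/1 = 100: (a₀, b₀) = (2800, -19900).
General solution: a = 2800 + 121t, b = -19900 - 860t for integer t.
a ≥ 0: smallest is 2800 mod 121 = 17 (at t = -23), with b = -120.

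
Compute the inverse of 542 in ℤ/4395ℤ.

gcd(4395, 542):
  4395 = 8*542 + 59
  542 = 9*59 + 11
  59 = 5*11 + 4
  11 = 2*4 + 3
  4 = 1*3 + 1
  3 = 3*1
so gcd(4395, 542) = 1.
Back-substitute for Bézout coefficients:
  1 = 4 - 1*3
  ... = 542*(-1192) + 4395*(147)
So 542*-1192 ≡ 1 (mod 4395), and -1192 mod 4395 = 3203.

3203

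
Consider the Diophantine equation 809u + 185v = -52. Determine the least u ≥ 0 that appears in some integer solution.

gcd(809, 185):
  809 = 4·185 + 69
  185 = 2·69 + 47
  69 = 1·47 + 22
  47 = 2·22 + 3
  22 = 7·3 + 1
  3 = 3·1
so gcd(809, 185) = 1.
1 divides -52, so solutions exist.
Back-substitute for Bézout coefficients:
  1 = 22 - 7·3
  ... = 809·(59) + 185·(-258)
Scale by -52/1 = -52: (u₀, v₀) = (-3068, 13416).
General solution: u = -3068 + 185t, v = 13416 - 809t for integer t.
u ≥ 0: smallest is -3068 mod 185 = 77 (at t = 17), with v = -337.

77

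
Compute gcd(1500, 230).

10

gcd(1500, 230) = 10  (1500 = 6·230 + 120, 230 = 1·120 + 110, 120 = 1·110 + 10, 110 = 11·10).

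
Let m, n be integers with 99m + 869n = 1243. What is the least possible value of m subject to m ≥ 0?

gcd(869, 99) = 11.
11 divides 1243, so solutions exist.
By Bézout, 99×(-35) + 869×(4) = 11.
Scale by 1243/11 = 113: (m₀, n₀) = (-3955, 452).
General solution: m = -3955 + 79t, n = 452 - 9t for integer t.
m ≥ 0: smallest is -3955 mod 79 = 74 (at t = 51), with n = -7.

74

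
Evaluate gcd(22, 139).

1

gcd(139, 22):
  139 = 6×22 + 7
  22 = 3×7 + 1
  7 = 7×1
so gcd(139, 22) = 1.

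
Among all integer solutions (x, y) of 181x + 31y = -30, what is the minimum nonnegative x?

6

gcd(181, 31) = 1  (181 = 5·31 + 26, 31 = 1·26 + 5, 26 = 5·5 + 1, 5 = 5·1).
1 divides -30, so solutions exist.
Back-substituting, 181·(6) + 31·(-35) = 1.
Scale by -30/1 = -30: (x₀, y₀) = (-180, 1050).
General solution: x = -180 + 31t, y = 1050 - 181t for integer t.
x ≥ 0: smallest is -180 mod 31 = 6 (at t = 6), with y = -36.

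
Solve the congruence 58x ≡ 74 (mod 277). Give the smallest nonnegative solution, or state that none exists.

135

gcd(277, 58):
  277 = 4×58 + 45
  58 = 1×45 + 13
  45 = 3×13 + 6
  13 = 2×6 + 1
  6 = 6×1
so gcd(277, 58) = 1.
1 divides 74, so solutions exist.
Back-substitute for Bézout coefficients:
  1 = 13 - 2×6
  ... = 58×(43) + 277×(-9)
So 58×(43) ≡ 1 (mod 277); multiply by 74: x ≡ 3182 (mod 277).
Smallest nonnegative: x = 3182 mod 277 = 135.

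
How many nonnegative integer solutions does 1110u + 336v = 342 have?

gcd(1110, 336) = 6.
By Bézout, 1110*(-23) + 336*(76) = 6.
One solution: (33, -108).
General: u = 33 + 56t, v = -108 - 185t.
u ≥ 0 ⇒ t ≥ 0; v ≥ 0 ⇒ t ≤ -1. So t ∈ [0, -1]: 0 solutions.

0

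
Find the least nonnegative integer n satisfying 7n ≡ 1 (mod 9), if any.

4

gcd(9, 7):
  9 = 1*7 + 2
  7 = 3*2 + 1
  2 = 2*1
so gcd(9, 7) = 1.
1 divides 1, so solutions exist.
Back-substitute for Bézout coefficients:
  1 = 7 - 3*2
  ... = 7*(4) + 9*(-3)
So 7*(4) ≡ 1 (mod 9); multiply by 1: n ≡ 4 (mod 9).
Smallest nonnegative: n = 4 mod 9 = 4.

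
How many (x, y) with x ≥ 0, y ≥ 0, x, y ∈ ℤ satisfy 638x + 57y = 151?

gcd(638, 57) = 1  (638 = 11×57 + 11, 57 = 5×11 + 2, 11 = 5×2 + 1, 2 = 2×1).
Back-substituting, 638×(26) + 57×(-291) = 1.
Scale by 151: one solution is (3926, -43941). Reduce x mod 57: (50, -557).
General: x = 50 + 57t, y = -557 - 638t.
x ≥ 0 ⇒ t ≥ 0; y ≥ 0 ⇒ t ≤ -1. So t ∈ [0, -1]: 0 solutions.

0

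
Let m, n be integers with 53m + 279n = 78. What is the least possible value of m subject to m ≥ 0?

12

gcd(279, 53):
  279 = 5·53 + 14
  53 = 3·14 + 11
  14 = 1·11 + 3
  11 = 3·3 + 2
  3 = 1·2 + 1
  2 = 2·1
so gcd(279, 53) = 1.
1 divides 78, so solutions exist.
Back-substitute for Bézout coefficients:
  1 = 3 - 1·2
  ... = 53·(-100) + 279·(19)
Scale by 78/1 = 78: (m₀, n₀) = (-7800, 1482).
General solution: m = -7800 + 279t, n = 1482 - 53t for integer t.
m ≥ 0: smallest is -7800 mod 279 = 12 (at t = 28), with n = -2.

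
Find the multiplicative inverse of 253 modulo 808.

709

gcd(808, 253) = 1.
By Bézout, 253×(-99) + 808×(31) = 1.
So 253×-99 ≡ 1 (mod 808), and -99 mod 808 = 709.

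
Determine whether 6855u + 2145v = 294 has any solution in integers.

no

gcd(6855, 2145) = 15.
15 does not divide 294 (remainder 9), so no integer solutions.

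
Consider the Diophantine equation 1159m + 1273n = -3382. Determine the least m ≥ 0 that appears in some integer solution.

52

gcd(1273, 1159) = 19  (1273 = 1*1159 + 114, 1159 = 10*114 + 19, 114 = 6*19).
19 divides -3382, so solutions exist.
Back-substituting, 1159*(11) + 1273*(-10) = 19.
Scale by -3382/19 = -178: (m₀, n₀) = (-1958, 1780).
General solution: m = -1958 + 67t, n = 1780 - 61t for integer t.
m ≥ 0: smallest is -1958 mod 67 = 52 (at t = 30), with n = -50.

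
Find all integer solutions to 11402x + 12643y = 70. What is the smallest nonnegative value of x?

2282

gcd(12643, 11402) = 1  (12643 = 1·11402 + 1241, 11402 = 9·1241 + 233, 1241 = 5·233 + 76, 233 = 3·76 + 5, 76 = 15·5 + 1, 5 = 5·1).
1 divides 70, so solutions exist.
Back-substituting, 11402·(-2496) + 12643·(2251) = 1.
Scale by 70/1 = 70: (x₀, y₀) = (-174720, 157570).
General solution: x = -174720 + 12643t, y = 157570 - 11402t for integer t.
x ≥ 0: smallest is -174720 mod 12643 = 2282 (at t = 14), with y = -2058.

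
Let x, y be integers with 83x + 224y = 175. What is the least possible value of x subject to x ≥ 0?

gcd(224, 83):
  224 = 2*83 + 58
  83 = 1*58 + 25
  58 = 2*25 + 8
  25 = 3*8 + 1
  8 = 8*1
so gcd(224, 83) = 1.
1 divides 175, so solutions exist.
Back-substitute for Bézout coefficients:
  1 = 25 - 3*8
  ... = 83*(27) + 224*(-10)
Scale by 175/1 = 175: (x₀, y₀) = (4725, -1750).
General solution: x = 4725 + 224t, y = -1750 - 83t for integer t.
x ≥ 0: smallest is 4725 mod 224 = 21 (at t = -21), with y = -7.

21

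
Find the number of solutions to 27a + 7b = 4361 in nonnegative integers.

24

gcd(27, 7) = 1  (27 = 3·7 + 6, 7 = 1·6 + 1, 6 = 6·1).
Back-substituting, 27·(-1) + 7·(4) = 1.
Scale by 4361: one solution is (-4361, 17444). Reduce a mod 7: (0, 623).
General: a = 0 + 7t, b = 623 - 27t.
a ≥ 0 ⇒ t ≥ 0; b ≥ 0 ⇒ t ≤ 23. So t ∈ [0, 23]: 24 solutions.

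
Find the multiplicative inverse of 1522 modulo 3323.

1727

gcd(3323, 1522) = 1  (3323 = 2·1522 + 279, 1522 = 5·279 + 127, 279 = 2·127 + 25, 127 = 5·25 + 2, 25 = 12·2 + 1, 2 = 2·1).
Back-substituting, 1522·(-1596) + 3323·(731) = 1.
So 1522·-1596 ≡ 1 (mod 3323), and -1596 mod 3323 = 1727.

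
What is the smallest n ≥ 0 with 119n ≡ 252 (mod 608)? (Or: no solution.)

gcd(608, 119) = 1.
1 divides 252, so solutions exist.
By Bézout, 119·(-281) + 608·(55) = 1.
So 119·(-281) ≡ 1 (mod 608); multiply by 252: n ≡ -70812 (mod 608).
Smallest nonnegative: n = -70812 mod 608 = 324.

324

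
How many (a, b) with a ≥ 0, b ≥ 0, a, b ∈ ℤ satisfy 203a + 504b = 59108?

gcd(504, 203) = 7  (504 = 2·203 + 98, 203 = 2·98 + 7, 98 = 14·7).
Back-substituting, 203·(5) + 504·(-2) = 7.
Scale by 8444: one solution is (42220, -16888). Reduce a mod 72: (28, 106).
General: a = 28 + 72t, b = 106 - 29t.
a ≥ 0 ⇒ t ≥ 0; b ≥ 0 ⇒ t ≤ 3. So t ∈ [0, 3]: 4 solutions.

4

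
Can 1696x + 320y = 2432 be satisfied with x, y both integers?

yes

gcd(1696, 320):
  1696 = 5·320 + 96
  320 = 3·96 + 32
  96 = 3·32
so gcd(1696, 320) = 32.
32 divides 2432, so integer solutions exist.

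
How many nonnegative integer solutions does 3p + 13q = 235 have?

6

gcd(13, 3) = 1  (13 = 4×3 + 1, 3 = 3×1).
Back-substituting, 3×(-4) + 13×(1) = 1.
Scale by 235: one solution is (-940, 235). Reduce p mod 13: (9, 16).
General: p = 9 + 13t, q = 16 - 3t.
p ≥ 0 ⇒ t ≥ 0; q ≥ 0 ⇒ t ≤ 5. So t ∈ [0, 5]: 6 solutions.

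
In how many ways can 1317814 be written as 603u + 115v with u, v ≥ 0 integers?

gcd(603, 115):
  603 = 5×115 + 28
  115 = 4×28 + 3
  28 = 9×3 + 1
  3 = 3×1
so gcd(603, 115) = 1.
Back-substitute for Bézout coefficients:
  1 = 28 - 9×3
  ... = 603×(37) + 115×(-194)
Scale by 1317814: one solution is (48759118, -255655916). Reduce u mod 115: (38, 11260).
General: u = 38 + 115t, v = 11260 - 603t.
u ≥ 0 ⇒ t ≥ 0; v ≥ 0 ⇒ t ≤ 18. So t ∈ [0, 18]: 19 solutions.

19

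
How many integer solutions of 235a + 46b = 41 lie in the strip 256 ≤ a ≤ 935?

gcd(235, 46):
  235 = 5·46 + 5
  46 = 9·5 + 1
  5 = 5·1
so gcd(235, 46) = 1.
Back-substitute for Bézout coefficients:
  1 = 46 - 9·5
  ... = 235·(-9) + 46·(46)
Scale by 41: particular solution (-369, 1886); reduce a mod 46: (45, -229).
General solution: a = 45 + 46t, b = -229 - 235t for integer t.
256 ≤ 45 + 46t ≤ 935 gives t ∈ [5, 19], which is 15 values.

15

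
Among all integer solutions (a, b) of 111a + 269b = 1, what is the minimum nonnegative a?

206

gcd(269, 111) = 1  (269 = 2×111 + 47, 111 = 2×47 + 17, 47 = 2×17 + 13, 17 = 1×13 + 4, 13 = 3×4 + 1, 4 = 4×1).
1 divides 1, so solutions exist.
Back-substituting, 111×(-63) + 269×(26) = 1.
Scale by 1/1 = 1: (a₀, b₀) = (-63, 26).
General solution: a = -63 + 269t, b = 26 - 111t for integer t.
a ≥ 0: smallest is -63 mod 269 = 206 (at t = 1), with b = -85.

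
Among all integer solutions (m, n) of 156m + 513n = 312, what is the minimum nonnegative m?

2

gcd(513, 156):
  513 = 3·156 + 45
  156 = 3·45 + 21
  45 = 2·21 + 3
  21 = 7·3
so gcd(513, 156) = 3.
3 divides 312, so solutions exist.
Back-substitute for Bézout coefficients:
  3 = 45 - 2·21
  ... = 156·(-23) + 513·(7)
Scale by 312/3 = 104: (m₀, n₀) = (-2392, 728).
General solution: m = -2392 + 171t, n = 728 - 52t for integer t.
m ≥ 0: smallest is -2392 mod 171 = 2 (at t = 14), with n = 0.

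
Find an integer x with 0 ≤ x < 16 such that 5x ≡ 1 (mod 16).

13

gcd(16, 5):
  16 = 3·5 + 1
  5 = 5·1
so gcd(16, 5) = 1.
Back-substitute for Bézout coefficients:
  1 = 16 - 3·5
  ... = 5·(-3) + 16·(1)
So 5·-3 ≡ 1 (mod 16), and -3 mod 16 = 13.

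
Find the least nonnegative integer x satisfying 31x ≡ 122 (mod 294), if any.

gcd(294, 31) = 1  (294 = 9·31 + 15, 31 = 2·15 + 1, 15 = 15·1).
1 divides 122, so solutions exist.
Back-substituting, 31·(19) + 294·(-2) = 1.
So 31·(19) ≡ 1 (mod 294); multiply by 122: x ≡ 2318 (mod 294).
Smallest nonnegative: x = 2318 mod 294 = 260.

260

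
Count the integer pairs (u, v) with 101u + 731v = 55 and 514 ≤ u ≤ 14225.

19

gcd(731, 101):
  731 = 7*101 + 24
  101 = 4*24 + 5
  24 = 4*5 + 4
  5 = 1*4 + 1
  4 = 4*1
so gcd(731, 101) = 1.
Back-substitute for Bézout coefficients:
  1 = 5 - 1*4
  ... = 101*(152) + 731*(-21)
Scale by 55: particular solution (8360, -1155); reduce u mod 731: (319, -44).
General solution: u = 319 + 731t, v = -44 - 101t for integer t.
514 ≤ 319 + 731t ≤ 14225 gives t ∈ [1, 19], which is 19 values.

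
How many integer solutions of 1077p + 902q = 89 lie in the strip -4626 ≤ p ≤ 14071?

21

gcd(1077, 902) = 1.
By Bézout, 1077×(-67) + 902×(80) = 1.
Particular solution: (351, -419).
General solution: p = 351 + 902t, q = -419 - 1077t for integer t.
-4626 ≤ 351 + 902t ≤ 14071 gives t ∈ [-5, 15], which is 21 values.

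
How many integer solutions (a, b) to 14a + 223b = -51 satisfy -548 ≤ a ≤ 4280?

21

gcd(223, 14) = 1  (223 = 15×14 + 13, 14 = 1×13 + 1, 13 = 13×1).
Back-substituting, 14×(16) + 223×(-1) = 1.
Scale by -51: particular solution (-816, 51); reduce a mod 223: (76, -5).
General solution: a = 76 + 223t, b = -5 - 14t for integer t.
-548 ≤ 76 + 223t ≤ 4280 gives t ∈ [-2, 18], which is 21 values.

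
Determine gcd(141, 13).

gcd(141, 13):
  141 = 10×13 + 11
  13 = 1×11 + 2
  11 = 5×2 + 1
  2 = 2×1
so gcd(141, 13) = 1.

1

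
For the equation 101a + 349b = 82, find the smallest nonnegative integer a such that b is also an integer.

gcd(349, 101):
  349 = 3*101 + 46
  101 = 2*46 + 9
  46 = 5*9 + 1
  9 = 9*1
so gcd(349, 101) = 1.
1 divides 82, so solutions exist.
Back-substitute for Bézout coefficients:
  1 = 46 - 5*9
  ... = 101*(-38) + 349*(11)
Scale by 82/1 = 82: (a₀, b₀) = (-3116, 902).
General solution: a = -3116 + 349t, b = 902 - 101t for integer t.
a ≥ 0: smallest is -3116 mod 349 = 25 (at t = 9), with b = -7.

25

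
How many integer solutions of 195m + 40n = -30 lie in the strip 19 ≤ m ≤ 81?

8

gcd(195, 40) = 5  (195 = 4×40 + 35, 40 = 1×35 + 5, 35 = 7×5).
Back-substituting, 195×(-1) + 40×(5) = 5.
Scale by -6: particular solution (6, -30); reduce m mod 8: (6, -30).
General solution: m = 6 + 8t, n = -30 - 39t for integer t.
19 ≤ 6 + 8t ≤ 81 gives t ∈ [2, 9], which is 8 values.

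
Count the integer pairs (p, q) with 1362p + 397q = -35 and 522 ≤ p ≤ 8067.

gcd(1362, 397) = 1.
By Bézout, 1362·(-65) + 397·(223) = 1.
Particular solution: (290, -995).
General solution: p = 290 + 397t, q = -995 - 1362t for integer t.
522 ≤ 290 + 397t ≤ 8067 gives t ∈ [1, 19], which is 19 values.

19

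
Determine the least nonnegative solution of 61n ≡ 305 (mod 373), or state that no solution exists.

gcd(373, 61):
  373 = 6*61 + 7
  61 = 8*7 + 5
  7 = 1*5 + 2
  5 = 2*2 + 1
  2 = 2*1
so gcd(373, 61) = 1.
1 divides 305, so solutions exist.
Back-substitute for Bézout coefficients:
  1 = 5 - 2*2
  ... = 61*(159) + 373*(-26)
So 61*(159) ≡ 1 (mod 373); multiply by 305: n ≡ 48495 (mod 373).
Smallest nonnegative: n = 48495 mod 373 = 5.

5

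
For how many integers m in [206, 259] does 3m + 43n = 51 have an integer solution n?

gcd(43, 3):
  43 = 14*3 + 1
  3 = 3*1
so gcd(43, 3) = 1.
Back-substitute for Bézout coefficients:
  1 = 43 - 14*3
  ... = 3*(-14) + 43*(1)
Scale by 51: particular solution (-714, 51); reduce m mod 43: (17, 0).
General solution: m = 17 + 43t, n = 0 - 3t for integer t.
206 ≤ 17 + 43t ≤ 259 gives t ∈ [5, 5], which is 1 value.

1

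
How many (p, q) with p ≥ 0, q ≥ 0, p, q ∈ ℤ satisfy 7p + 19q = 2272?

gcd(19, 7):
  19 = 2·7 + 5
  7 = 1·5 + 2
  5 = 2·2 + 1
  2 = 2·1
so gcd(19, 7) = 1.
Back-substitute for Bézout coefficients:
  1 = 5 - 2·2
  ... = 7·(-8) + 19·(3)
Scale by 2272: one solution is (-18176, 6816). Reduce p mod 19: (7, 117).
General: p = 7 + 19t, q = 117 - 7t.
p ≥ 0 ⇒ t ≥ 0; q ≥ 0 ⇒ t ≤ 16. So t ∈ [0, 16]: 17 solutions.

17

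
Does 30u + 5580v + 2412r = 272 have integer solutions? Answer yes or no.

gcd(5580, 30) = 30  (5580 = 186×30).
gcd(30, 2412) = 6.
6 does not divide 272 (remainder 2), so no integer solutions.

no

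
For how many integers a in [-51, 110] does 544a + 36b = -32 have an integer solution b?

18

gcd(544, 36) = 4  (544 = 15*36 + 4, 36 = 9*4).
Back-substituting, 544*(1) + 36*(-15) = 4.
Scale by -8: particular solution (-8, 120); reduce a mod 9: (1, -16).
General solution: a = 1 + 9t, b = -16 - 136t for integer t.
-51 ≤ 1 + 9t ≤ 110 gives t ∈ [-5, 12], which is 18 values.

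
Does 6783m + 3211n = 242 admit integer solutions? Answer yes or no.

no

gcd(6783, 3211):
  6783 = 2*3211 + 361
  3211 = 8*361 + 323
  361 = 1*323 + 38
  323 = 8*38 + 19
  38 = 2*19
so gcd(6783, 3211) = 19.
19 does not divide 242 (remainder 14), so no integer solutions.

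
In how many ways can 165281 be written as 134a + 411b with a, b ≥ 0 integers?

3

gcd(411, 134) = 1.
By Bézout, 134·(-46) + 411·(15) = 1.
One solution: (163, 349).
General: a = 163 + 411t, b = 349 - 134t.
a ≥ 0 ⇒ t ≥ 0; b ≥ 0 ⇒ t ≤ 2. So t ∈ [0, 2]: 3 solutions.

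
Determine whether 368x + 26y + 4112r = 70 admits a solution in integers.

gcd(368, 26) = 2.
gcd(2, 4112) = 2.
2 divides 70, so integer solutions exist.

yes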